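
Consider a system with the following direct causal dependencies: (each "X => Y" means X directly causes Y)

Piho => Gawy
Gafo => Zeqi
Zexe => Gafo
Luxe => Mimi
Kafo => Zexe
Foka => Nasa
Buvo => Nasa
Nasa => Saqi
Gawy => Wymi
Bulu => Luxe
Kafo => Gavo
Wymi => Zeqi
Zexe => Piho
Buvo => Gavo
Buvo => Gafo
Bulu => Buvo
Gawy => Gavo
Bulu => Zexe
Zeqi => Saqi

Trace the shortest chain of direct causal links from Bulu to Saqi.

Bulu → Buvo → Nasa → Saqi

Bulu → Buvo
Buvo → Nasa
Nasa → Saqi
Length: 3 steps.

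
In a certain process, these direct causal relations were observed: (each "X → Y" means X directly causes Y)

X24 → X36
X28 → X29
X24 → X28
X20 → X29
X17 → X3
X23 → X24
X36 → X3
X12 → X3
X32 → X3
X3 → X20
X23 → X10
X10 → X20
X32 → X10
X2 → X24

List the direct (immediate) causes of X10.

X23, X32

X23, X32 → X10 with nothing further upstream stated.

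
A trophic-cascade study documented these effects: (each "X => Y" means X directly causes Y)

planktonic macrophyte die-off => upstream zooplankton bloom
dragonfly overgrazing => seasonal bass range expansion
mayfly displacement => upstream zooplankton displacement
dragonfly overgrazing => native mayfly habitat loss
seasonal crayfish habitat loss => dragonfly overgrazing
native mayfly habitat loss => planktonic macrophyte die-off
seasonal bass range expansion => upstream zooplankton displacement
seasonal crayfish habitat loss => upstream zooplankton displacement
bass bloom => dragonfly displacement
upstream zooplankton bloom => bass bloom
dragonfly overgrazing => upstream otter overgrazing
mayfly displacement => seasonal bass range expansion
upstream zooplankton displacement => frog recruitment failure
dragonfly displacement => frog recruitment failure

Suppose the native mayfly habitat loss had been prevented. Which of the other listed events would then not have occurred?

the bass bloom, the dragonfly displacement, the planktonic macrophyte die-off, the upstream zooplankton bloom

Downstream of the native mayfly habitat loss: the planktonic macrophyte die-off, the upstream zooplankton bloom, the bass bloom, the dragonfly displacement, the frog recruitment failure.
Of those, still caused via another path: the frog recruitment failure.
The remainder have no surviving cause.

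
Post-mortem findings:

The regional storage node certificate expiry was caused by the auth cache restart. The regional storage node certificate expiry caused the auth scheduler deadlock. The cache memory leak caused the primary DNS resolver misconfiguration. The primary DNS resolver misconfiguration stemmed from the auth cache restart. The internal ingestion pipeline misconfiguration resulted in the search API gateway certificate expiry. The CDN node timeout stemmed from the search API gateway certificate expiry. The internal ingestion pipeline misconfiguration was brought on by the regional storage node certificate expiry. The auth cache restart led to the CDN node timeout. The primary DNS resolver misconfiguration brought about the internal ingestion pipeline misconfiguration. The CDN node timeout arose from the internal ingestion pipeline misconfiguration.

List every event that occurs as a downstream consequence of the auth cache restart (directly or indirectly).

the CDN node timeout, the auth scheduler deadlock, the internal ingestion pipeline misconfiguration, the primary DNS resolver misconfiguration, the regional storage node certificate expiry, the search API gateway certificate expiry

Direct effects: the regional storage node certificate expiry, the primary DNS resolver misconfiguration, the CDN node timeout.
2 steps out: the auth scheduler deadlock, the internal ingestion pipeline misconfiguration.
3 steps out: the search API gateway certificate expiry.
Not reachable from it: the cache memory leak.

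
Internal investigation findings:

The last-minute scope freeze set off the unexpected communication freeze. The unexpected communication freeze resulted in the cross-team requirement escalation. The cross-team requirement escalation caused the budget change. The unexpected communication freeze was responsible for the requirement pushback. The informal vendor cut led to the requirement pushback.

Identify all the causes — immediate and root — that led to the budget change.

Immediate cause of the budget change: the cross-team requirement escalation.
Further upstream: the last-minute scope freeze, the unexpected communication freeze.

the cross-team requirement escalation, the last-minute scope freeze, the unexpected communication freeze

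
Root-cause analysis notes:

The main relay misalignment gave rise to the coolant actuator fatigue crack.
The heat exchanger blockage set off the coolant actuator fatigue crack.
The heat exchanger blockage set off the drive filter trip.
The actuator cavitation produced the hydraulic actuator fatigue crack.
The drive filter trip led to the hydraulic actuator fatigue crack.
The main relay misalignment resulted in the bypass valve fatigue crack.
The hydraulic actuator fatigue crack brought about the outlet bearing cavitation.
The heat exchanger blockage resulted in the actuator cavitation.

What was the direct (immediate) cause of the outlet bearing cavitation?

the hydraulic actuator fatigue crack

Upstream contributors include the heat exchanger blockage, the actuator cavitation, the drive filter trip, but only the hydraulic actuator fatigue crack feeds directly into the outlet bearing cavitation.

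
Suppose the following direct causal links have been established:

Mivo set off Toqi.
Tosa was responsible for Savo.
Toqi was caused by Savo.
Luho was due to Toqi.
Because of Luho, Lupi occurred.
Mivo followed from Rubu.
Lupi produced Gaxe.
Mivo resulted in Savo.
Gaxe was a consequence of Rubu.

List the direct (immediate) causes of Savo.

Mivo, Tosa

Upstream contributors include Rubu, but only Mivo, Tosa feed directly into Savo.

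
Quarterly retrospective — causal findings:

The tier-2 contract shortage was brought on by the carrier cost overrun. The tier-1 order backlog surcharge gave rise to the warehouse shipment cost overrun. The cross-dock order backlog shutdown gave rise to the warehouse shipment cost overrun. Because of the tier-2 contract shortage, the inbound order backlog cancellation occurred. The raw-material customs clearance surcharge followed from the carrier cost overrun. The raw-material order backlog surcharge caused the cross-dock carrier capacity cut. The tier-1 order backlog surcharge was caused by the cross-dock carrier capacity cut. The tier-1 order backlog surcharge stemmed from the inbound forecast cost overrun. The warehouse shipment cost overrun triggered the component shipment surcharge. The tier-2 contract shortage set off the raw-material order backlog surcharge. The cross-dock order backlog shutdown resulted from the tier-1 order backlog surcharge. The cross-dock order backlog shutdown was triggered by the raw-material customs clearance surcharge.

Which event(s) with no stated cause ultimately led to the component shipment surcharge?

Tracing upstream from the component shipment surcharge: the component shipment surcharge ← the warehouse shipment cost overrun ← the cross-dock order backlog shutdown ← the raw-material customs clearance surcharge ← the carrier cost overrun.
A separate upstream branch: the component shipment surcharge ← the warehouse shipment cost overrun ← the tier-1 order backlog surcharge ← the inbound forecast cost overrun.
Each of those chain origins has no stated cause.

the carrier cost overrun, the inbound forecast cost overrun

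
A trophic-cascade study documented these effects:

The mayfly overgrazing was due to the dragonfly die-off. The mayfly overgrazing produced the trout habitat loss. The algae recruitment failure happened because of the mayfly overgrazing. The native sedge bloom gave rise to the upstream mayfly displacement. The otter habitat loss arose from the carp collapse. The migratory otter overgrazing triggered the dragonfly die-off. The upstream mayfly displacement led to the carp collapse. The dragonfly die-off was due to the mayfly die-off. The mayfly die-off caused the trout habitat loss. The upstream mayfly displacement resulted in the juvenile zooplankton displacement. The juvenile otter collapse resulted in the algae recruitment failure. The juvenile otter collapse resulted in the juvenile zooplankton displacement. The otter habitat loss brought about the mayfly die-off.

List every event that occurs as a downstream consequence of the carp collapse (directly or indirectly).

Direct effects: the otter habitat loss.
2 steps out: the mayfly die-off.
3 steps out: the dragonfly die-off, the trout habitat loss.
4 steps out: the mayfly overgrazing.
5 steps out: the algae recruitment failure.
Not reachable from it: the native sedge bloom, the upstream mayfly displacement, the migratory otter overgrazing, the juvenile otter collapse, the juvenile zooplankton displacement.

the algae recruitment failure, the dragonfly die-off, the mayfly die-off, the mayfly overgrazing, the otter habitat loss, the trout habitat loss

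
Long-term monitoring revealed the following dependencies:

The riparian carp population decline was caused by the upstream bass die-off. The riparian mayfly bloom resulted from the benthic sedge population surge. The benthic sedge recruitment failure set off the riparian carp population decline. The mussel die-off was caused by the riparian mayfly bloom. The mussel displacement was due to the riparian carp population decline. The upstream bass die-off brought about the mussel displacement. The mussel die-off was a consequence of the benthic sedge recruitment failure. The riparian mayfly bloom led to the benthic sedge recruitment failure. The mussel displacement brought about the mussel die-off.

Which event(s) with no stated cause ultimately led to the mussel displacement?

Tracing upstream from the mussel displacement: the mussel displacement ← the upstream bass die-off.
A separate upstream branch: the mussel displacement ← the riparian carp population decline ← the benthic sedge recruitment failure ← the riparian mayfly bloom ← the benthic sedge population surge.
Each of those chain origins has no stated cause.

the benthic sedge population surge, the upstream bass die-off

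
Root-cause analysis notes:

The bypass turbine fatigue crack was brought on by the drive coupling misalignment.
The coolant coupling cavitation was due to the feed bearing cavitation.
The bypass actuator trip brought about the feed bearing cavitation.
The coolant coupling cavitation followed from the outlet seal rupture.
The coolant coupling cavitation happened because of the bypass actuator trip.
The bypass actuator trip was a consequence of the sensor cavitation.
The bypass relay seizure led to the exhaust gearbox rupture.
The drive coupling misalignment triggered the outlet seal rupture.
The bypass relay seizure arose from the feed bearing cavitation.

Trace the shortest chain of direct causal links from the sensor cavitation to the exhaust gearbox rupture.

the sensor cavitation → the bypass actuator trip → the feed bearing cavitation → the bypass relay seizure → the exhaust gearbox rupture

the sensor cavitation → the bypass actuator trip
the bypass actuator trip → the feed bearing cavitation
the feed bearing cavitation → the bypass relay seizure
the bypass relay seizure → the exhaust gearbox rupture
Length: 4 steps.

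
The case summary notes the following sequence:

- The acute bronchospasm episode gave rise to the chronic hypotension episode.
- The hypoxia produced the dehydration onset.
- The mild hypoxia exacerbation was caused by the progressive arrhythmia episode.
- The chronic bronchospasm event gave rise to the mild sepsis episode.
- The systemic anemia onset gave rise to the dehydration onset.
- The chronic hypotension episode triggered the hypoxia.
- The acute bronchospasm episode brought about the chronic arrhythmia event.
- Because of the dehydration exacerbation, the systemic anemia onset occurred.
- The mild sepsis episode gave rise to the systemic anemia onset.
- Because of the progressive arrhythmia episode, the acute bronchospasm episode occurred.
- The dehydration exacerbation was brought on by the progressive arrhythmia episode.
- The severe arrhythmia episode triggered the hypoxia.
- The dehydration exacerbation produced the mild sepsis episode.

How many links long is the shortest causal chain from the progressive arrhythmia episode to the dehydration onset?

Shortest chain: the progressive arrhythmia episode → the dehydration exacerbation → the systemic anemia onset → the dehydration onset.

3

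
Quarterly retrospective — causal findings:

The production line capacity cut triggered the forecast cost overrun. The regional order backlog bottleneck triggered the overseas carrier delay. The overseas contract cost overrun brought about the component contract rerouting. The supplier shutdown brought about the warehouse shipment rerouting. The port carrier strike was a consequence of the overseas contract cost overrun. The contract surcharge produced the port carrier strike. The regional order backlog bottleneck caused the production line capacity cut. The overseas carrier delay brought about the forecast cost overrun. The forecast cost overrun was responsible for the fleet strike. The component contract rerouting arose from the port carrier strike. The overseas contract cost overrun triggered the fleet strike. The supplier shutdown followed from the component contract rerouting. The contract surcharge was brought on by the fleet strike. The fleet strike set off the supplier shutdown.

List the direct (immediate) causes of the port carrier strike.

Upstream contributors include the regional order backlog bottleneck, the overseas carrier delay, the production line capacity cut, the forecast cost overrun, the fleet strike, but only the contract surcharge, the overseas contract cost overrun feed directly into the port carrier strike.

the contract surcharge, the overseas contract cost overrun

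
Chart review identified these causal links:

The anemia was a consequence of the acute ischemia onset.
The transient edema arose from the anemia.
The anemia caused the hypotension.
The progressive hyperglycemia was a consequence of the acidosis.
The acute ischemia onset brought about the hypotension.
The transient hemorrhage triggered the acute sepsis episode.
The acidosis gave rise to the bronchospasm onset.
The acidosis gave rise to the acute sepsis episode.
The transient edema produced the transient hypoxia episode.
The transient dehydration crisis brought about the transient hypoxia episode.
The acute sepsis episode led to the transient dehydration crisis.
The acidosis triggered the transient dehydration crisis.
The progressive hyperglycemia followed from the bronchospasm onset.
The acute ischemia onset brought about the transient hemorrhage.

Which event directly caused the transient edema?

the anemia

Upstream contributors include the acute ischemia onset, but only the anemia feeds directly into the transient edema.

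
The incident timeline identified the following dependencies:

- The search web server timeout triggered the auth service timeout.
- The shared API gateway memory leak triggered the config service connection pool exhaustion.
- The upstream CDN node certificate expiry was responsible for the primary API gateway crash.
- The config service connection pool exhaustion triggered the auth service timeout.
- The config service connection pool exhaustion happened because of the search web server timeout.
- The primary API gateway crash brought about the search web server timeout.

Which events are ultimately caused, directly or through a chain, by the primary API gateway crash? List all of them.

Direct effects: the search web server timeout.
2 steps out: the config service connection pool exhaustion, the auth service timeout.
Not reachable from it: the upstream CDN node certificate expiry, the shared API gateway memory leak.

the auth service timeout, the config service connection pool exhaustion, the search web server timeout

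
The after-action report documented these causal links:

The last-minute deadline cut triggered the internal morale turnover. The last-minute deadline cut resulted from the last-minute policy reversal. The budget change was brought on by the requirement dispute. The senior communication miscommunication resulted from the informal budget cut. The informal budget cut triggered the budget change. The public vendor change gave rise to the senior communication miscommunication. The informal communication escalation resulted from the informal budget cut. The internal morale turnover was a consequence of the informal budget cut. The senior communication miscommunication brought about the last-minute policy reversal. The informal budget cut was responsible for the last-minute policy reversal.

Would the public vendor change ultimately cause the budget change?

The public vendor change leads to the senior communication miscommunication, the last-minute policy reversal, the last-minute deadline cut, the internal morale turnover; the budget change is not among them.

No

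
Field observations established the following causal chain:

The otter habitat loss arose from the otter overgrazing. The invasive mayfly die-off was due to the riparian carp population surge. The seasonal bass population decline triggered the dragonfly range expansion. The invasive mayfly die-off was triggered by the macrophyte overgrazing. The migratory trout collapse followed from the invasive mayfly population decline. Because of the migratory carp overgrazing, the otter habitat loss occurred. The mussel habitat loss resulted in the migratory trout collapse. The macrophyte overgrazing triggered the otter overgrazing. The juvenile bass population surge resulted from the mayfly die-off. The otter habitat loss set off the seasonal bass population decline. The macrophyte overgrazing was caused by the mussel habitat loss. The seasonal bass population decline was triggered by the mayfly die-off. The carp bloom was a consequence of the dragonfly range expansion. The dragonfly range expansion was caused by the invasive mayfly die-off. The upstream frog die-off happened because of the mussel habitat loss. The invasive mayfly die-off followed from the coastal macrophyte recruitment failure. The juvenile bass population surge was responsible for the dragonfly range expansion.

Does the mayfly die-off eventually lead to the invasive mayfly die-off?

No

The mayfly die-off leads to the juvenile bass population surge, the seasonal bass population decline, the dragonfly range expansion, the carp bloom; the invasive mayfly die-off is not among them.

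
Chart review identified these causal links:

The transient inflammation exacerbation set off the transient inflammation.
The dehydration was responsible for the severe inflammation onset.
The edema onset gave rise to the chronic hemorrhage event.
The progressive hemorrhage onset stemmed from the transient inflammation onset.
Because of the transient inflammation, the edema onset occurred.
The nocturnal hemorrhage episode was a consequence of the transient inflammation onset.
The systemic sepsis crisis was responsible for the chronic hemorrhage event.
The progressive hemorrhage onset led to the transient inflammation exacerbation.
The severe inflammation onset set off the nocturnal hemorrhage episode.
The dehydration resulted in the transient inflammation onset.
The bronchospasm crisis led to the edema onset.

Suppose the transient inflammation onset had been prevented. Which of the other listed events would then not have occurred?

Downstream of the transient inflammation onset: the progressive hemorrhage onset, the transient inflammation exacerbation, the transient inflammation, the edema onset, the nocturnal hemorrhage episode, the chronic hemorrhage event.
Of those, still caused via another path: the edema onset, the nocturnal hemorrhage episode, the chronic hemorrhage event.
The remainder have no surviving cause.

the progressive hemorrhage onset, the transient inflammation, the transient inflammation exacerbation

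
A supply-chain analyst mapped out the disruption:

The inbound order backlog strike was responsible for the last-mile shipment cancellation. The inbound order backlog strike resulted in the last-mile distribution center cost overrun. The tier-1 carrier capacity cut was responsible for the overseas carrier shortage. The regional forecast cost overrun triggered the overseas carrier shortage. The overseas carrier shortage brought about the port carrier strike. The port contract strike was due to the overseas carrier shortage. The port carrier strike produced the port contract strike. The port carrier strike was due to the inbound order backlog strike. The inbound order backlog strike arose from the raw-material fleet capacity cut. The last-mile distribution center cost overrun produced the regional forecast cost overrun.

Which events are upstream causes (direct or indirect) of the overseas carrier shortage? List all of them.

Immediate causes of the overseas carrier shortage: the regional forecast cost overrun, the tier-1 carrier capacity cut.
Further upstream: the raw-material fleet capacity cut, the inbound order backlog strike, the last-mile distribution center cost overrun.

the inbound order backlog strike, the last-mile distribution center cost overrun, the raw-material fleet capacity cut, the regional forecast cost overrun, the tier-1 carrier capacity cut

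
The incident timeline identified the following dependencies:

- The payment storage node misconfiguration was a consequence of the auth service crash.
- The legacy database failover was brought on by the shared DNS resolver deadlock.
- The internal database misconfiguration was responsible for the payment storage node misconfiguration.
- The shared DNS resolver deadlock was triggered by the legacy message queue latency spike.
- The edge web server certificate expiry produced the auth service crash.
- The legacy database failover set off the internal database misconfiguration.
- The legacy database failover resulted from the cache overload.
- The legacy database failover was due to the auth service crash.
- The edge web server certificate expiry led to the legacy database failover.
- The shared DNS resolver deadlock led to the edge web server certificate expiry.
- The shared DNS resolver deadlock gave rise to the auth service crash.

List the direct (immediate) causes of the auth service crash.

the edge web server certificate expiry, the shared DNS resolver deadlock

Upstream contributors include the legacy message queue latency spike, but only the edge web server certificate expiry, the shared DNS resolver deadlock feed directly into the auth service crash.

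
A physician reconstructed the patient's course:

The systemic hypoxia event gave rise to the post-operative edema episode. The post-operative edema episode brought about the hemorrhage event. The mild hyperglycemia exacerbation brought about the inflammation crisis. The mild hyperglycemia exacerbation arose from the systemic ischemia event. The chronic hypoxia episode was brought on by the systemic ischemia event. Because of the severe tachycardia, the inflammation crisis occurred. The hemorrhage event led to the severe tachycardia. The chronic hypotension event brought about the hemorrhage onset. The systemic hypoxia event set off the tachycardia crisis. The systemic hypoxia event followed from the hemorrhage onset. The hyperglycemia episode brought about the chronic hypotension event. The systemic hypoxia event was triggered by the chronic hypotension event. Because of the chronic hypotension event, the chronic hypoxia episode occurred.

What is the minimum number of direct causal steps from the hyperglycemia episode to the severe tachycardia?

Shortest chain: the hyperglycemia episode → the chronic hypotension event → the systemic hypoxia event → the post-operative edema episode → the hemorrhage event → the severe tachycardia.

5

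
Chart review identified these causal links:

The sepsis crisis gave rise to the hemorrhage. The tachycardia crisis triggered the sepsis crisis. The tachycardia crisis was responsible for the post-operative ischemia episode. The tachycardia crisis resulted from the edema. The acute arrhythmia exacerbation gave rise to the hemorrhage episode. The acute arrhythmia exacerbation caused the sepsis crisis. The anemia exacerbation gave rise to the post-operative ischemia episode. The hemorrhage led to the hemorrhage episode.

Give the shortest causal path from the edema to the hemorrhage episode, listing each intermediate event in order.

the edema → the tachycardia crisis → the sepsis crisis → the hemorrhage → the hemorrhage episode

the edema → the tachycardia crisis
the tachycardia crisis → the sepsis crisis
the sepsis crisis → the hemorrhage
the hemorrhage → the hemorrhage episode
Length: 4 steps.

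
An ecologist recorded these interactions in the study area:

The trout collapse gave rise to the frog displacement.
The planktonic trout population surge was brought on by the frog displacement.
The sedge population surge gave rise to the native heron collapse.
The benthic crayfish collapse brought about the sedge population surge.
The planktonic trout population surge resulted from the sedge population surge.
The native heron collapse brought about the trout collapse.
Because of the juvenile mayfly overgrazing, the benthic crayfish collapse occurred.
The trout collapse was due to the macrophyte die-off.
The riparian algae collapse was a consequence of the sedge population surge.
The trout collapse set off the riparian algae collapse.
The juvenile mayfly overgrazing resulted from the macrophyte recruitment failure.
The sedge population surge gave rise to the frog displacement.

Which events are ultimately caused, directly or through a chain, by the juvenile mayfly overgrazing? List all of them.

the benthic crayfish collapse, the frog displacement, the native heron collapse, the planktonic trout population surge, the riparian algae collapse, the sedge population surge, the trout collapse

Direct effects: the benthic crayfish collapse.
2 steps out: the sedge population surge.
3 steps out: the native heron collapse, the frog displacement, the planktonic trout population surge, the riparian algae collapse.
4 steps out: the trout collapse.
Not reachable from it: the macrophyte recruitment failure, the macrophyte die-off.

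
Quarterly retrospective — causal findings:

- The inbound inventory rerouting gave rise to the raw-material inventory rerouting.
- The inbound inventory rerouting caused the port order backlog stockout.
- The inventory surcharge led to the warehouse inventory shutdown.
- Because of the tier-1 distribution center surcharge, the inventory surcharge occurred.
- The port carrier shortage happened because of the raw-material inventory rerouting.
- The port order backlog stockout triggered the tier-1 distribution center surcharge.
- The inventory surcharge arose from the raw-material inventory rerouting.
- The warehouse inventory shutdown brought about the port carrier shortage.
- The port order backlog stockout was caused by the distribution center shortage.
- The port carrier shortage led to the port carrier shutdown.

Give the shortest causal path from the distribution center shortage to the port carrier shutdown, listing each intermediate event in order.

the distribution center shortage → the port order backlog stockout
the port order backlog stockout → the tier-1 distribution center surcharge
the tier-1 distribution center surcharge → the inventory surcharge
the inventory surcharge → the warehouse inventory shutdown
the warehouse inventory shutdown → the port carrier shortage
the port carrier shortage → the port carrier shutdown
Length: 6 steps.

the distribution center shortage → the port order backlog stockout → the tier-1 distribution center surcharge → the inventory surcharge → the warehouse inventory shutdown → the port carrier shortage → the port carrier shutdown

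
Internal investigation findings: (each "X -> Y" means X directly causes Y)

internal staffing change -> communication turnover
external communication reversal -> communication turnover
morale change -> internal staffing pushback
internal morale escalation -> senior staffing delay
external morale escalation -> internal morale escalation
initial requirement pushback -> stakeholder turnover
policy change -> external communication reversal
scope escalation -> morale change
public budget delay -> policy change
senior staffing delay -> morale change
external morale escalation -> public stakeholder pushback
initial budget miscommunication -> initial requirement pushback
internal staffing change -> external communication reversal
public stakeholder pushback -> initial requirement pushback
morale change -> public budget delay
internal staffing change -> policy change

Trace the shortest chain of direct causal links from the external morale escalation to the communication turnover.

the external morale escalation → the internal morale escalation → the senior staffing delay → the morale change → the public budget delay → the policy change → the external communication reversal → the communication turnover

the external morale escalation → the internal morale escalation
the internal morale escalation → the senior staffing delay
the senior staffing delay → the morale change
the morale change → the public budget delay
the public budget delay → the policy change
the policy change → the external communication reversal
the external communication reversal → the communication turnover
Length: 7 steps.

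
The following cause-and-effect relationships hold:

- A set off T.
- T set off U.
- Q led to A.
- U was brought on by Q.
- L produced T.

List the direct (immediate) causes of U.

Upstream contributors include L, A, but only Q, T feed directly into U.

Q, T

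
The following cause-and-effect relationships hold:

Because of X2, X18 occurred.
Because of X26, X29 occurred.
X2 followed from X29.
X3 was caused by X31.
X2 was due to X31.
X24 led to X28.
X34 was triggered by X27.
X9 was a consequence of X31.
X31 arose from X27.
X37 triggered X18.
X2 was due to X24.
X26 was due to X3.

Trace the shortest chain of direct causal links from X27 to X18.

X27 → X31
X31 → X2
X2 → X18
Length: 3 steps.

X27 → X31 → X2 → X18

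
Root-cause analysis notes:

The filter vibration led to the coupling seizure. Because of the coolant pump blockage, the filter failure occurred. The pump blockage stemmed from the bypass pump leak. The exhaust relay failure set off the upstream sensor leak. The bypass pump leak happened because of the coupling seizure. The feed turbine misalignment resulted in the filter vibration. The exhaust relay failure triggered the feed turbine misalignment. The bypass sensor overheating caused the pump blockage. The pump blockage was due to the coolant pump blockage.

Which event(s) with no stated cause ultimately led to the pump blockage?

Tracing upstream from the pump blockage: the pump blockage ← the bypass pump leak ← the coupling seizure ← the filter vibration ← the feed turbine misalignment ← the exhaust relay failure.
A separate upstream branch: the pump blockage ← the coolant pump blockage.
A separate upstream branch: the pump blockage ← the bypass sensor overheating.
Each of those chain origins has no stated cause.

the bypass sensor overheating, the coolant pump blockage, the exhaust relay failure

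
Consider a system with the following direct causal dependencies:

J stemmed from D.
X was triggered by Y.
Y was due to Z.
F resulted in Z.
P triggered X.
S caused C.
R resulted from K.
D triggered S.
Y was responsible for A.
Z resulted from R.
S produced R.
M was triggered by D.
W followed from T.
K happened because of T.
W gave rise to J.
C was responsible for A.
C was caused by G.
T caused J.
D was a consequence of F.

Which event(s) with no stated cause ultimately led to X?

Tracing upstream from X: X ← Y ← Z ← R ← K ← T.
A separate upstream branch: X ← Y ← Z ← F.
A separate upstream branch: X ← P.
Each of those chain origins has no stated cause.

F, P, T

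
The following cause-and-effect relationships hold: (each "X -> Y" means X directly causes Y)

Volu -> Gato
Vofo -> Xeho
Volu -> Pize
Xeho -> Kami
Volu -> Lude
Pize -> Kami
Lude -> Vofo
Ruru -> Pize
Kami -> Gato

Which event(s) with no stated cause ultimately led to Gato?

Tracing upstream from Gato: Gato ← Volu.
A separate upstream branch: Gato ← Kami ← Pize ← Ruru.
Each of those chain origins has no stated cause.

Ruru, Volu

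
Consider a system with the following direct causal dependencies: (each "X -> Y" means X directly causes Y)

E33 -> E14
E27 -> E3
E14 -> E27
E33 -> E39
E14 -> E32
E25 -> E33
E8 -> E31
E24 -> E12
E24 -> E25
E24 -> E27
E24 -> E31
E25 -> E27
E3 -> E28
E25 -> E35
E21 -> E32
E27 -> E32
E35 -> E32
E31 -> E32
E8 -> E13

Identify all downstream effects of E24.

Direct effects: E12, E25, E31, E27.
2 steps out: E33, E3, E35, E32.
3 steps out: E14, E39, E28.
Not reachable from it: E8, E13, E21.

E12, E14, E25, E27, E28, E3, E31, E32, E33, E35, E39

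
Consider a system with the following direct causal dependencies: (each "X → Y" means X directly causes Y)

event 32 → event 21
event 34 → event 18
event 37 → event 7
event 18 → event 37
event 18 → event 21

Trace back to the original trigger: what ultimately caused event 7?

event 34

Tracing upstream from event 7: event 7 ← event 37 ← event 18 ← event 34.
Event 34 has no stated cause, so it is the root.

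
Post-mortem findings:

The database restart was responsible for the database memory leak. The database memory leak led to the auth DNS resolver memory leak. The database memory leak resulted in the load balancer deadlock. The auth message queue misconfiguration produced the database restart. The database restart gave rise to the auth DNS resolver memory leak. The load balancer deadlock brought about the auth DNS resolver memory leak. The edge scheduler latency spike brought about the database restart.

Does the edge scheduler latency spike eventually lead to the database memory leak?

Yes

There is a causal chain: the edge scheduler latency spike → the database restart → the database memory leak.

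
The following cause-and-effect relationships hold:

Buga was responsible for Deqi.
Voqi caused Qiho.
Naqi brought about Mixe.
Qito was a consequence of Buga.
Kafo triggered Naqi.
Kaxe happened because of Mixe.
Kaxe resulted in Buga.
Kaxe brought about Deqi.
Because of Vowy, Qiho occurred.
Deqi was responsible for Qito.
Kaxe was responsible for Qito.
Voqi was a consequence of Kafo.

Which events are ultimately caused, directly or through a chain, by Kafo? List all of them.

Direct effects: Naqi, Voqi.
2 steps out: Qiho, Mixe.
3 steps out: Kaxe.
4 steps out: Buga, Deqi, Qito.
Not reachable from it: Vowy.

Buga, Deqi, Kaxe, Mixe, Naqi, Qiho, Qito, Voqi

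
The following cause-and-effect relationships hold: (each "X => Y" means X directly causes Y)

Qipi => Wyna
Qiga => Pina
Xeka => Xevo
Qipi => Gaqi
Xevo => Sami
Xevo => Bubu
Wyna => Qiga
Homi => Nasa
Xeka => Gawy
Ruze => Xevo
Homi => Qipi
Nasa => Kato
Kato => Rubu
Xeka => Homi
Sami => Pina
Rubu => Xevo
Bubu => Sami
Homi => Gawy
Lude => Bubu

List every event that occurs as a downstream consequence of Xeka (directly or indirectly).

Direct effects: Homi, Gawy, Xevo.
2 steps out: Qipi, Nasa, Bubu, Sami.
3 steps out: Gaqi, Wyna, Kato, Pina.
4 steps out: Qiga, Rubu.
Not reachable from it: Ruze, Lude.

Bubu, Gaqi, Gawy, Homi, Kato, Nasa, Pina, Qiga, Qipi, Rubu, Sami, Wyna, Xevo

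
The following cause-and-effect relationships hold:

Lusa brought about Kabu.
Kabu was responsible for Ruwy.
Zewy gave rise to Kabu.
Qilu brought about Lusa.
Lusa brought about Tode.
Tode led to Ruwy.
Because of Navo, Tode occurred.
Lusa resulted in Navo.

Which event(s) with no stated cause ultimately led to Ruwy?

Tracing upstream from Ruwy: Ruwy ← Tode ← Lusa ← Qilu.
A separate upstream branch: Ruwy ← Kabu ← Zewy.
Each of those chain origins has no stated cause.

Qilu, Zewy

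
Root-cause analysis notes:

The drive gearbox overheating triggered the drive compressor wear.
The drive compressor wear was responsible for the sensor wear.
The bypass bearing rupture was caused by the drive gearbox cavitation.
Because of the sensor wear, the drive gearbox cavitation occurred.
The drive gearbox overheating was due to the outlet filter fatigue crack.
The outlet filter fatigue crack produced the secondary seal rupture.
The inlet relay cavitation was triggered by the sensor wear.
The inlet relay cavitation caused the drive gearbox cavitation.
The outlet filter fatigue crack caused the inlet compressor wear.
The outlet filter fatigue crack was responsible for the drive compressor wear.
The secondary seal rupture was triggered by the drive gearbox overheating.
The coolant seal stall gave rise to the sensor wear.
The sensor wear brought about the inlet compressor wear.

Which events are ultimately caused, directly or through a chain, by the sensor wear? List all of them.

the bypass bearing rupture, the drive gearbox cavitation, the inlet compressor wear, the inlet relay cavitation

Direct effects: the inlet compressor wear, the inlet relay cavitation, the drive gearbox cavitation.
2 steps out: the bypass bearing rupture.
Not reachable from it: the outlet filter fatigue crack, the drive gearbox overheating, the secondary seal rupture, the drive compressor wear, the coolant seal stall.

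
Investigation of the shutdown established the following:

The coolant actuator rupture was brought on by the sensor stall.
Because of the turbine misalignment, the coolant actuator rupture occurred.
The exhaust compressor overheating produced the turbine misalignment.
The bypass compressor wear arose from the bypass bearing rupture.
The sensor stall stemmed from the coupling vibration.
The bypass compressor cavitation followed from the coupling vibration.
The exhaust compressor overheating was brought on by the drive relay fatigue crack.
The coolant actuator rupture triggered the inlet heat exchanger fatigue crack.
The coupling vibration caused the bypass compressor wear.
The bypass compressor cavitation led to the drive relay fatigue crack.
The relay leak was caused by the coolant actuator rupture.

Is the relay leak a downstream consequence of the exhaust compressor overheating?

Yes

There is a causal chain: the exhaust compressor overheating → the turbine misalignment → the coolant actuator rupture → the relay leak.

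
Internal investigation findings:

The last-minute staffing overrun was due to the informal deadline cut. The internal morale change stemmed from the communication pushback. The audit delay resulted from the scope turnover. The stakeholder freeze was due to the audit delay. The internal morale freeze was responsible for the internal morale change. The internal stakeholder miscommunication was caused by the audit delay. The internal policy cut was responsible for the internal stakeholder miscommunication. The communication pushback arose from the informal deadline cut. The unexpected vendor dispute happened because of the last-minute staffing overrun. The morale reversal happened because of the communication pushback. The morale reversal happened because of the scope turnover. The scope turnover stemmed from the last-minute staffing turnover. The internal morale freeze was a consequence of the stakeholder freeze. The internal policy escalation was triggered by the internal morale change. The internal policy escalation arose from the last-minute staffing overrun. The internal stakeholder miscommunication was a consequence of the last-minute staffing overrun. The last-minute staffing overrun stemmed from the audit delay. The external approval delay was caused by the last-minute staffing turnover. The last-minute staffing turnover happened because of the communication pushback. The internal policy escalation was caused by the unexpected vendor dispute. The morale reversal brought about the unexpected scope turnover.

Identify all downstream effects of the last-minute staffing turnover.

the audit delay, the external approval delay, the internal morale change, the internal morale freeze, the internal policy escalation, the internal stakeholder miscommunication, the last-minute staffing overrun, the morale reversal, the scope turnover, the stakeholder freeze, the unexpected scope turnover, the unexpected vendor dispute

Direct effects: the external approval delay, the scope turnover.
2 steps out: the audit delay, the morale reversal.
3 steps out: the last-minute staffing overrun, the stakeholder freeze, the unexpected scope turnover, the internal stakeholder miscommunication.
4 steps out: the internal morale freeze, the unexpected vendor dispute, the internal policy escalation.
5 steps out: the internal morale change.
Not reachable from it: the informal deadline cut, the communication pushback, the internal policy cut.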